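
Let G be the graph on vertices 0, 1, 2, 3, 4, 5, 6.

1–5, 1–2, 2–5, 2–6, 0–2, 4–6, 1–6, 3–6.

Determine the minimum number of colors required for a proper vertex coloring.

1, 2, 5 form a triangle, so at least 3 colors are needed.
One proper 3-coloring: 0=b, 1=c, 2=a, 3=a, 4=a, 5=b, 6=b. Each edge has distinct colors on its endpoints.

3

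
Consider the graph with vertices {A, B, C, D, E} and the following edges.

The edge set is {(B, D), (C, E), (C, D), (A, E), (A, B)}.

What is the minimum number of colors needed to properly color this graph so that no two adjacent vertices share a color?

The cycle E-C-D-B-A-E has odd length 5, so it cannot be 2-colored; at least 3 colors are needed.
3 colors suffice: color 1 → {D, E}; color 2 → {A, C}; color 3 → {B}. Every edge joins two different colors.

3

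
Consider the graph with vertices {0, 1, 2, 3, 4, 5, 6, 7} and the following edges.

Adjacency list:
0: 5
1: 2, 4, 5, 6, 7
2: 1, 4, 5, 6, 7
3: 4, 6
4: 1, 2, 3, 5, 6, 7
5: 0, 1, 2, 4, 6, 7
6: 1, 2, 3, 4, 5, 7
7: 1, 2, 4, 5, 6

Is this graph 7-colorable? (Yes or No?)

Yes

The chromatic number is 6. 1, 2, 4, 5, 6, 7 form a clique, so at least 6 colors are needed.
One proper 6-coloring: 0=red, 1=orange, 2=yellow, 3=green, 4=red, 5=green, 6=blue, 7=purple.
Since 7 ≥ 6, a proper 7-coloring certainly exists.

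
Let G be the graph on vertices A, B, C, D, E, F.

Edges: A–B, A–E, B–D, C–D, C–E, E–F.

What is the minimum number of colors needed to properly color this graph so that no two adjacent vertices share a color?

3

The cycle B-D-C-E-A-B has odd length 5, so it cannot be 2-colored; at least 3 colors are needed.
3 colors suffice: A=2, B=3, C=2, D=1, E=1, F=2. No two adjacent vertices share a color.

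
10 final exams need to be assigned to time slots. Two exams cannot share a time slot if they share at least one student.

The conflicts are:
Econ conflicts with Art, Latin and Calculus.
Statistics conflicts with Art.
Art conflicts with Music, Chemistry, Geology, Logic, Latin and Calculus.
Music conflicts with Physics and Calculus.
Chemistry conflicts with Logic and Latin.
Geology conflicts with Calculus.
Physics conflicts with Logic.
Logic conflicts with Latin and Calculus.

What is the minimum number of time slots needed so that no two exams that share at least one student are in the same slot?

Art, Chemistry, Logic, Latin all conflict with each other, so at least 4 time slots are needed.
4 time slots suffice: time slot 1 → {Art, Physics}; time slot 2 → {Statistics, Latin, Calculus}; time slot 3 → {Econ, Music, Geology, Logic}; time slot 4 → {Chemistry}. No two conflicting exams share a time slot.

4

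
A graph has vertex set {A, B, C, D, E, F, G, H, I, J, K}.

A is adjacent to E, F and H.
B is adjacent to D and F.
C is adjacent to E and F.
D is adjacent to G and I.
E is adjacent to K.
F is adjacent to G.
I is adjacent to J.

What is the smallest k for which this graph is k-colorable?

F and G are adjacent, so at least 2 colors are needed.
2 colors suffice: color red → {D, E, F, H, J}; color blue → {A, B, C, G, I, K}. No two adjacent vertices share a color.

2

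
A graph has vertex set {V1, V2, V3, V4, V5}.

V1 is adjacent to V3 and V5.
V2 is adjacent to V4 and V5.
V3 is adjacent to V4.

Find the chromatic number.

The cycle V1-V3-V4-V2-V5-V1 has odd length 5, so it cannot be 2-colored; at least 3 colors are needed.
A valid assignment using 3 colors: V1=1, V2=3, V3=2, V4=1, V5=2. Every edge joins two different colors.

3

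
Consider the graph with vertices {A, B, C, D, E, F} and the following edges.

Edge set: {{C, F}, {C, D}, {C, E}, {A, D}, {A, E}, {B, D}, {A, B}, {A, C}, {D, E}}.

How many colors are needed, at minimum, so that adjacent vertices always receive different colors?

A, C, D, E are mutually adjacent (a clique of size 4), so at least 4 colors are needed.
A valid assignment using 4 colors: A=blue, B=red, C=red, D=green, E=yellow, F=blue. Each edge has distinct colors on its endpoints.

4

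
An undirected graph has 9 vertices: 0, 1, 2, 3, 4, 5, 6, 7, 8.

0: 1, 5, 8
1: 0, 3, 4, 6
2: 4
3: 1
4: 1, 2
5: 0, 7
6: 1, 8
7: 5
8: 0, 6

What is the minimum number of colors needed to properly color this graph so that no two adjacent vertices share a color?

0 and 8 are adjacent, so at least 2 colors are needed.
A valid assignment using 2 colors: 0=blue, 1=red, 2=red, 3=blue, 4=blue, 5=red, 6=blue, 7=blue, 8=red. Every edge joins two different colors.

2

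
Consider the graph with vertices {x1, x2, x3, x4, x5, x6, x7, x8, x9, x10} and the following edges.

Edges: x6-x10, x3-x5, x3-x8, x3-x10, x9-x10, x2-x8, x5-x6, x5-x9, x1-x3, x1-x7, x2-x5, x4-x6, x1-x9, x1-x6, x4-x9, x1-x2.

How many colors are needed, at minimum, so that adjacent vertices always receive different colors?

x3 and x8 are adjacent, so at least 2 colors are needed.
A valid assignment using 2 colors: x1=1, x2=2, x3=2, x4=1, x5=1, x6=2, x7=2, x8=1, x9=2, x10=1. No two adjacent vertices share a color.

2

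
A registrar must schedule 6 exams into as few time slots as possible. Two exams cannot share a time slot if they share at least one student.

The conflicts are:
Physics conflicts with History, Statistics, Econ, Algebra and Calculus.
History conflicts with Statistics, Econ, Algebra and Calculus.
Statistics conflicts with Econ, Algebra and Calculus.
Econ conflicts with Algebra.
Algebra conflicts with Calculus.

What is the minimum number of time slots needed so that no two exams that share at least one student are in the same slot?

Physics, History, Statistics, Econ, Algebra pairwise conflict, so at least 5 time slots are needed.
Using 5 time slots: Physics=4, History=3, Statistics=2, Econ=5, Algebra=1, Calculus=5. Every pair that conflicts lands in different time slots.

5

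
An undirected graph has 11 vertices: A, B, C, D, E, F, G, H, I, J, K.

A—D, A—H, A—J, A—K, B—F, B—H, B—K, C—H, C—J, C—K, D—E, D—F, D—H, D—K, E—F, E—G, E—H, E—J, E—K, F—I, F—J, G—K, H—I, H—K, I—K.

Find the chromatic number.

A, D, H, K are mutually adjacent (a clique of size 4), so at least 4 colors are needed.
4 colors suffice: color 1 → {F, K}; color 2 → {G, H, J}; color 3 → {A, B, C, E, I}; color 4 → {D}. Every edge joins two different colors.

4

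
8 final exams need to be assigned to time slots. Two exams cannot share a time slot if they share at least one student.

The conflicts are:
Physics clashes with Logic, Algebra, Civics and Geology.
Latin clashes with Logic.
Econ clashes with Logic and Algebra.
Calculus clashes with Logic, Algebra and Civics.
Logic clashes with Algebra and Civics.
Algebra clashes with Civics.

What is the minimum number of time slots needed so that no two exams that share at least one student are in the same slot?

4

Calculus, Logic, Algebra, Civics all conflict with each other, so at least 4 time slots are needed.
4 time slots suffice: time slot 1 → {Logic, Geology}; time slot 2 → {Latin, Algebra}; time slot 3 → {Econ, Civics}; time slot 4 → {Physics, Calculus}. No two conflicting exams share a time slot.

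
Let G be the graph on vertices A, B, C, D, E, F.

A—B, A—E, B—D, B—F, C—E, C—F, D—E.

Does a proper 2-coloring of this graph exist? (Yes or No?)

The cycle E-D-B-F-C-E has odd length 5, so it cannot be 2-colored; at least 3 colors are needed.
So 2 colors are not enough.

No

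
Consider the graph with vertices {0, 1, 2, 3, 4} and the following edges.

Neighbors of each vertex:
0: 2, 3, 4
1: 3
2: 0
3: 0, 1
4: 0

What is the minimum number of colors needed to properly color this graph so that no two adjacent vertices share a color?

0 and 2 are adjacent, so at least 2 colors are needed.
2 colors suffice: color red → {0, 1}; color blue → {2, 3, 4}. Every edge joins two different colors.

2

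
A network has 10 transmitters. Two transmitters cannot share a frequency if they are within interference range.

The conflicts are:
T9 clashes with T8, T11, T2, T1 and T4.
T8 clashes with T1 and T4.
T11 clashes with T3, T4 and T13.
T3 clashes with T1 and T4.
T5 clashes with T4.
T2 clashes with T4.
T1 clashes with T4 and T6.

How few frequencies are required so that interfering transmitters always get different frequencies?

4

T9, T8, T1, T4 are mutually in conflict, so at least 4 frequencies are needed.
A valid assignment using 4 frequencies: T9=2, T8=4, T11=3, T3=2, T5=2, T2=3, T1=3, T4=1, T13=1, T6=1. Each listed conflict is separated.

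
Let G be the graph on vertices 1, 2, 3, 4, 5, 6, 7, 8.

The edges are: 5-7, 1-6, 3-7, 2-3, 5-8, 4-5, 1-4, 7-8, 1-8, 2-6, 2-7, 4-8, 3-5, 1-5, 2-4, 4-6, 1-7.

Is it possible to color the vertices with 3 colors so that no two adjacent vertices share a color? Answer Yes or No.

No

1, 4, 5, 8 form a clique, so at least 4 colors are needed.
So 3 colors are not enough.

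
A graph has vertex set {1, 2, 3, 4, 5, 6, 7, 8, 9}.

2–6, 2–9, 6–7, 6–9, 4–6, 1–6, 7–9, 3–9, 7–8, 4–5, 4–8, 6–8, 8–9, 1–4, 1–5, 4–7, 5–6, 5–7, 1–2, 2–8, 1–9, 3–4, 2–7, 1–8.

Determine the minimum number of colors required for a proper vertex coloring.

5

2, 6, 7, 8, 9 form a clique, so at least 5 colors are needed.
5 colors suffice: color a → {3, 6}; color b → {4, 9}; color c → {1, 7}; color d → {5, 8}; color e → {2}. Every edge joins two different colors.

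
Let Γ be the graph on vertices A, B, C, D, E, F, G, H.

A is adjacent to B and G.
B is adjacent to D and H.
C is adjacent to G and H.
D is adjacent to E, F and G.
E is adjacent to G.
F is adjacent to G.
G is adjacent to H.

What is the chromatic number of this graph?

C, G, H form a triangle, so at least 3 colors are needed.
3 colors suffice: A=2, B=1, C=3, D=2, E=3, F=3, G=1, H=2. Each edge has distinct colors on its endpoints.

3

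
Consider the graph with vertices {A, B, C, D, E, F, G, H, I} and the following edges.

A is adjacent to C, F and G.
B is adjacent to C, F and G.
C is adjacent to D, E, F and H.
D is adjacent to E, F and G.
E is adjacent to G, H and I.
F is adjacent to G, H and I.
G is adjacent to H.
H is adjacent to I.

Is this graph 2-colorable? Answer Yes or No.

No

F, H, I are pairwise adjacent, so at least 3 colors are needed.
So 2 colors are not enough.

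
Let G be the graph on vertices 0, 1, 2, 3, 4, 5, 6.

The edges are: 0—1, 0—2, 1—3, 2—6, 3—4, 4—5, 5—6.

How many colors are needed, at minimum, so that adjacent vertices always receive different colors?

The cycle 4-5-6-2-0-1-3-4 has odd length 7, so it cannot be 2-colored; at least 3 colors are needed.
3 colors suffice: color a → {1, 2, 4}; color b → {0, 3, 6}; color c → {5}. Each edge has distinct colors on its endpoints.

3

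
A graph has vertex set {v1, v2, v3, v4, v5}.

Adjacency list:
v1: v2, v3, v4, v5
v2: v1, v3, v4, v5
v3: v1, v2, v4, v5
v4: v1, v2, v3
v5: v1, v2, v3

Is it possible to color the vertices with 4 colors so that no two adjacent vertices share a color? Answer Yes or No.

The chromatic number is 4. v1, v2, v3, v4 form a clique, so at least 4 colors are needed.
4 colors suffice: color red → {v3}; color blue → {v2}; color green → {v1}; color yellow → {v4, v5}.
That is already a proper 4-coloring.

Yes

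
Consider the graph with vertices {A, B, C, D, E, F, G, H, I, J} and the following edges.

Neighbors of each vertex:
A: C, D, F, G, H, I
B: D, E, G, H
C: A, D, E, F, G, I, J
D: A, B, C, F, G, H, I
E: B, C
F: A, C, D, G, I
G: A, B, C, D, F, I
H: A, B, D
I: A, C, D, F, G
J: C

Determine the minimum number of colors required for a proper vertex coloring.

A, C, D, F, G, I are mutually adjacent (a clique of size 6), so at least 6 colors are needed.
One proper 6-coloring: A=3, B=2, C=2, D=1, E=1, F=5, G=4, H=4, I=6, J=1. Every edge joins two different colors.

6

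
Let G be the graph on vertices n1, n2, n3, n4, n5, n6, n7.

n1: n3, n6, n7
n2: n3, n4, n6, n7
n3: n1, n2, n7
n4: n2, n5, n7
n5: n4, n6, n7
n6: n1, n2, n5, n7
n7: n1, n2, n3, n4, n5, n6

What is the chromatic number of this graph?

n2, n4, n7 are mutually adjacent, so at least 3 colors are needed.
3 colors suffice: color R → {n7}; color B → {n1, n2, n5}; color G → {n3, n4, n6}. Each edge has distinct colors on its endpoints.

3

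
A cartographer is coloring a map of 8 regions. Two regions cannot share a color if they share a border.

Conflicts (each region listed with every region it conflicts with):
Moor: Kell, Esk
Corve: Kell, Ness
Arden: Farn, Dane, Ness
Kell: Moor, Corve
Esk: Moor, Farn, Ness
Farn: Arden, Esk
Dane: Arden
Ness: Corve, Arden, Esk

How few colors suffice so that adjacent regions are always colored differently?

3

The cycle Esk-Moor-Kell-Corve-Ness-Esk has odd length 5, so it cannot be 2-colored; at least 3 colors are needed.
3 colors suffice: Moor=3, Corve=2, Arden=2, Kell=1, Esk=2, Farn=1, Dane=1, Ness=1. Every pair that conflicts lands in different colors.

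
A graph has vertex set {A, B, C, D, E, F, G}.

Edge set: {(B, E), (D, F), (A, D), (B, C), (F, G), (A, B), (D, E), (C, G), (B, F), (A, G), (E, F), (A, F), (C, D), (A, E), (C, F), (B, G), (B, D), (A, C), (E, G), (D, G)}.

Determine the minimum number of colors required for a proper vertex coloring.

A, B, D, E, F, G are mutually adjacent (a clique of size 6), so at least 6 colors are needed.
6 colors suffice: color 1 → {G}; color 2 → {A}; color 3 → {F}; color 4 → {B}; color 5 → {D}; color 6 → {C, E}. Each edge has distinct colors on its endpoints.

6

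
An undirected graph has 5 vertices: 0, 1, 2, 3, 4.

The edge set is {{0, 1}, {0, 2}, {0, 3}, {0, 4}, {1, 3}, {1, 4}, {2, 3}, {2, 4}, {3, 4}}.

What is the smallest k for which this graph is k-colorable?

0, 2, 3, 4 are pairwise adjacent (a clique of size 4), so at least 4 colors are needed.
4 colors suffice: 0=green, 1=yellow, 2=yellow, 3=blue, 4=red. No two adjacent vertices share a color.

4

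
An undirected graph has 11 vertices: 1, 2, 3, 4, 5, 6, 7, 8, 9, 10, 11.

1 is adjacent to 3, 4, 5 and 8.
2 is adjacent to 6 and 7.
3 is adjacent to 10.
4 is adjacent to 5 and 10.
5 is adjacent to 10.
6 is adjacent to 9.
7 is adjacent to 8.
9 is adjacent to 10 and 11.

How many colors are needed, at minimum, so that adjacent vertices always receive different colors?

1, 4, 5 form a triangle, so at least 3 colors are needed.
3 colors suffice: 1=red, 2=blue, 3=blue, 4=green, 5=blue, 6=red, 7=red, 8=blue, 9=blue, 10=red, 11=red. No two adjacent vertices share a color.

3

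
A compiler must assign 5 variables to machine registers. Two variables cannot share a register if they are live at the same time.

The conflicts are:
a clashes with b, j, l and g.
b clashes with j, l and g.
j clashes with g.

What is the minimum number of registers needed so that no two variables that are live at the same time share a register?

4

a, b, j, g are mutually in conflict, so at least 4 registers are needed.
4 registers suffice: register 1 → {a}; register 2 → {b}; register 3 → {j, l}; register 4 → {g}. Each listed conflict is separated.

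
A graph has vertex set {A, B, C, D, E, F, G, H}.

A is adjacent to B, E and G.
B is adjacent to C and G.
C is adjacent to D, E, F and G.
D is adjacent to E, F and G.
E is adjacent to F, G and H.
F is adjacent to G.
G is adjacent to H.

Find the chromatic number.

C, D, E, F, G are pairwise adjacent (a clique of size 5), so at least 5 colors are needed.
5 colors suffice: A=3, B=2, C=3, D=4, E=2, F=5, G=1, H=3. Every edge joins two different colors.

5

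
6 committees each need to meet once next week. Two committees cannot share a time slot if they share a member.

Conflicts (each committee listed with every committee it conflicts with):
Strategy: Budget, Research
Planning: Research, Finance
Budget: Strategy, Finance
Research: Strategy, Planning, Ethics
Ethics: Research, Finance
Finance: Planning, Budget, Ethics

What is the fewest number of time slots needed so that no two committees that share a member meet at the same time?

The cycle Strategy-Research-Planning-Finance-Budget-Strategy has odd length 5, so it cannot be 2-colored; at least 3 time slots are needed.
A valid assignment using 3 time slots: Strategy=3, Planning=2, Budget=2, Research=1, Ethics=2, Finance=1. Each listed conflict is separated.

3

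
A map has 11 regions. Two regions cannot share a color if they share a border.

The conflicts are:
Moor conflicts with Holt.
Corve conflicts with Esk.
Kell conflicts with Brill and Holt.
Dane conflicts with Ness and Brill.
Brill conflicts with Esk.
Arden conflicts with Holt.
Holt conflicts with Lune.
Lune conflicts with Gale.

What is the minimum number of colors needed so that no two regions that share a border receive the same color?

Dane and Ness conflict, so at least 2 colors are needed.
2 colors suffice: color 1 → {Corve, Ness, Brill, Holt, Gale}; color 2 → {Moor, Kell, Dane, Arden, Lune, Esk}. No two conflicting regions share a color.

2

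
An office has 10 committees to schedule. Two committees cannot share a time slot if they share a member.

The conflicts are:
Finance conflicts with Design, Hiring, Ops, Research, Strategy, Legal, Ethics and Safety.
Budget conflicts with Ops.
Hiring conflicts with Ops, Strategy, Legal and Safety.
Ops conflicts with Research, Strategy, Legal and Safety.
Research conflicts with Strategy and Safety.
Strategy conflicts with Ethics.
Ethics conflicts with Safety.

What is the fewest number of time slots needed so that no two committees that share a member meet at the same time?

Finance, Hiring, Ops, Strategy all conflict with each other, so at least 4 time slots are needed.
4 time slots suffice: Finance=1, Design=2, Budget=1, Hiring=4, Ops=2, Research=4, Strategy=3, Legal=3, Ethics=2, Safety=3. Each listed conflict is separated.

4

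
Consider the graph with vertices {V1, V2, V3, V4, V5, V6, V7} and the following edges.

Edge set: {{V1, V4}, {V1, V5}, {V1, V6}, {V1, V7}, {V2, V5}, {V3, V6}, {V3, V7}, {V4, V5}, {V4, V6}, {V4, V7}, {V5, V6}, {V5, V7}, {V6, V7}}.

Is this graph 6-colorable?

The chromatic number is 5. V1, V4, V5, V6, V7 form a clique, so at least 5 colors are needed.
A valid assignment using 5 colors: V1=5, V2=1, V3=3, V4=4, V5=3, V6=2, V7=1.
Since 6 ≥ 5, a proper 6-coloring certainly exists.

Yes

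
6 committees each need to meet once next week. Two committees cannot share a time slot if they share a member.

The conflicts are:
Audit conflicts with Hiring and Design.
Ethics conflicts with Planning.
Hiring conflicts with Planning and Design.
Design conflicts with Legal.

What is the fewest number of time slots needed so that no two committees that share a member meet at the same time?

Audit, Hiring, Design are mutually in conflict, so at least 3 time slots are needed.
3 time slots suffice: time slot 1 → {Planning, Design}; time slot 2 → {Ethics, Hiring, Legal}; time slot 3 → {Audit}. No two conflicting committees share a time slot.

3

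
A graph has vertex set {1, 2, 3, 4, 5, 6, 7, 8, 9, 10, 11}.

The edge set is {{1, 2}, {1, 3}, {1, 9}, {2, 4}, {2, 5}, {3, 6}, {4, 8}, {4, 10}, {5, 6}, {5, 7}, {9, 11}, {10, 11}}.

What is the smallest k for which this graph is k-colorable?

3

The cycle 2-1-3-6-5-2 has odd length 5, so it cannot be 2-colored; at least 3 colors are needed.
3 colors suffice: 1=a, 2=b, 3=b, 4=a, 5=a, 6=c, 7=b, 8=b, 9=b, 10=b, 11=a. No two adjacent vertices share a color.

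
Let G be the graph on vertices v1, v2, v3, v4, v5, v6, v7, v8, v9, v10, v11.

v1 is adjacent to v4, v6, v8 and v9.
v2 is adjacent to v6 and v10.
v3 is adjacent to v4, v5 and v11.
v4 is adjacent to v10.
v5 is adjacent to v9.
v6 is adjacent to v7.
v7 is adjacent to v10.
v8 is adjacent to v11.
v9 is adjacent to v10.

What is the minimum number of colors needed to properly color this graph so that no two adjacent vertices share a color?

The cycle v10-v7-v6-v1-v4-v10 has odd length 5, so it cannot be 2-colored; at least 3 colors are needed.
3 colors suffice: v1=1, v2=3, v3=1, v4=2, v5=3, v6=2, v7=3, v8=3, v9=2, v10=1, v11=2. No two adjacent vertices share a color.

3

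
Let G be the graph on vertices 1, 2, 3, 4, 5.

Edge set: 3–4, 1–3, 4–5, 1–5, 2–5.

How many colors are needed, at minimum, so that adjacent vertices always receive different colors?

2

1 and 5 are adjacent, so at least 2 colors are needed.
2 colors suffice: 1=blue, 2=blue, 3=red, 4=blue, 5=red. Each edge has distinct colors on its endpoints.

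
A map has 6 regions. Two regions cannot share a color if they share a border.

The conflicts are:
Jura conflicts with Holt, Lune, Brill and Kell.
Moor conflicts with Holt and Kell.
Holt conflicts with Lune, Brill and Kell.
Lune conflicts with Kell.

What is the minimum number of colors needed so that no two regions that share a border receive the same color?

4

Jura, Holt, Lune, Kell pairwise conflict, so at least 4 colors are needed.
4 colors suffice: color 1 → {Holt}; color 2 → {Brill, Kell}; color 3 → {Jura, Moor}; color 4 → {Lune}. Each listed conflict is separated.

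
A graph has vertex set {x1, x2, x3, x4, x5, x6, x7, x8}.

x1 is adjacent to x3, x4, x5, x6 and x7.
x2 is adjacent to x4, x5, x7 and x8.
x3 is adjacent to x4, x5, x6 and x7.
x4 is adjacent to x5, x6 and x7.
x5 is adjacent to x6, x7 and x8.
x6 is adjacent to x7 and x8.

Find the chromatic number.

6

x1, x3, x4, x5, x6, x7 form a clique, so at least 6 colors are needed.
6 colors suffice: color 1 → {x5}; color 2 → {x7, x8}; color 3 → {x2, x6}; color 4 → {x4}; color 5 → {x3}; color 6 → {x1}. No two adjacent vertices share a color.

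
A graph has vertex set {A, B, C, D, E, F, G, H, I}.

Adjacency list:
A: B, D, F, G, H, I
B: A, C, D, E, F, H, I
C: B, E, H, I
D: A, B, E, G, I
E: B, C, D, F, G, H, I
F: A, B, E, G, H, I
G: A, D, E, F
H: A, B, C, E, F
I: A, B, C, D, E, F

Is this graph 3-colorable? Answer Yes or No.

No

B, C, E, I form a clique, so at least 4 colors are needed.
So 3 colors are not enough.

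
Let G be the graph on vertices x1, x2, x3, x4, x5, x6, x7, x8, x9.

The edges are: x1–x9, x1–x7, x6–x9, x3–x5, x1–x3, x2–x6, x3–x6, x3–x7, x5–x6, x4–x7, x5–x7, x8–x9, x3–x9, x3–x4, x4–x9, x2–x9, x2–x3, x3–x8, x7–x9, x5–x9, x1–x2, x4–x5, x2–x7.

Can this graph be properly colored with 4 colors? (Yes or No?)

x3, x4, x5, x7, x9 are pairwise adjacent (a clique of size 5), so at least 5 colors are needed.
So 4 colors are not enough.

No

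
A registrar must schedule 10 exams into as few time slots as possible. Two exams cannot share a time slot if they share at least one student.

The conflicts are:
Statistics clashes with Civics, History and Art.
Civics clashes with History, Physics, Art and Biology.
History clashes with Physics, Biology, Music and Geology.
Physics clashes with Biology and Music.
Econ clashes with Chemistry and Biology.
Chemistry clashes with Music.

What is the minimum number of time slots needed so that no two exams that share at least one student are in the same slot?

4

Civics, History, Physics, Biology pairwise conflict, so at least 4 time slots are needed.
4 time slots suffice: time slot 1 → {History, Econ, Art}; time slot 2 → {Civics, Music, Geology}; time slot 3 → {Statistics, Chemistry, Biology}; time slot 4 → {Physics}. Each listed conflict is separated.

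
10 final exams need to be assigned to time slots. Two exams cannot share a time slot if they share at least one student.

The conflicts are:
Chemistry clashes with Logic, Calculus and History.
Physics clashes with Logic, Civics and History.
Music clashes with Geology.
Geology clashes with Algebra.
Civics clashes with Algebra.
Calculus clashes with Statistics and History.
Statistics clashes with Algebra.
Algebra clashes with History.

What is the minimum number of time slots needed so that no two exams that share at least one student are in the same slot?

3

Chemistry, Calculus, History all conflict with each other, so at least 3 time slots are needed.
3 time slots suffice: time slot 1 → {Chemistry, Physics, Music, Algebra}; time slot 2 → {Logic, Geology, Civics, Statistics, History}; time slot 3 → {Calculus}. Every pair that conflicts lands in different time slots.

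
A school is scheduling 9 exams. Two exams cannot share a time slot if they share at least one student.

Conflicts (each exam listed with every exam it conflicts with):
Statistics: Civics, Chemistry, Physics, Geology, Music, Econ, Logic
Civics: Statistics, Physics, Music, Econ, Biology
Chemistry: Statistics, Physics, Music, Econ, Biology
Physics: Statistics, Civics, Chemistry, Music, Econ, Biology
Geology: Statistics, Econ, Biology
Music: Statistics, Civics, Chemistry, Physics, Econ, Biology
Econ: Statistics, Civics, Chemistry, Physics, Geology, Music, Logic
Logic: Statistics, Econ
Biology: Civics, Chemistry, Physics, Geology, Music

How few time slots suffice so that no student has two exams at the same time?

5

Statistics, Chemistry, Physics, Music, Econ pairwise conflict, so at least 5 time slots are needed.
Using 5 time slots: Statistics=2, Civics=5, Chemistry=5, Physics=3, Geology=3, Music=4, Econ=1, Logic=3, Biology=1. Each listed conflict is separated.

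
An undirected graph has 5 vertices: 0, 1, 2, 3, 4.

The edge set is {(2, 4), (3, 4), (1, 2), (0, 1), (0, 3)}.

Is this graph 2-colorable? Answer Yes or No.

The cycle 4-3-0-1-2-4 has odd length 5, so it cannot be 2-colored; at least 3 colors are needed.
So 2 colors are not enough.

No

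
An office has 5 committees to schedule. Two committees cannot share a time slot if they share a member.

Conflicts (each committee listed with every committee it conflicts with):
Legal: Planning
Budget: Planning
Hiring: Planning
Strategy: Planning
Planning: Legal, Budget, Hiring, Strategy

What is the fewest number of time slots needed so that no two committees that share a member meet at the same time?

2

Hiring and Planning conflict, so at least 2 time slots are needed.
2 time slots suffice: time slot 1 → {Planning}; time slot 2 → {Legal, Budget, Hiring, Strategy}. Every pair that conflicts lands in different time slots.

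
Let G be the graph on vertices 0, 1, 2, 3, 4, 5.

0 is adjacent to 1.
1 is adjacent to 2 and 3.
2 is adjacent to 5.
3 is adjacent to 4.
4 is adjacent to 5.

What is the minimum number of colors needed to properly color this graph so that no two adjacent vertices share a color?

3

The cycle 1-3-4-5-2-1 has odd length 5, so it cannot be 2-colored; at least 3 colors are needed.
3 colors suffice: color red → {1, 4}; color blue → {0, 2, 3}; color green → {5}. Each edge has distinct colors on its endpoints.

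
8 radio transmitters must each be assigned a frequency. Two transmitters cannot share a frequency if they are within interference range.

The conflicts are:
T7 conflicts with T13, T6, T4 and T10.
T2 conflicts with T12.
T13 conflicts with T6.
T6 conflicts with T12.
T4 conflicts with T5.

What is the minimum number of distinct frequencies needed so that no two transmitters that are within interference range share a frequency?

T7, T13, T6 all conflict with each other, so at least 3 frequencies are needed.
Using 3 frequencies: T7=1, T2=2, T13=3, T6=2, T12=1, T4=2, T10=2, T5=1. No two conflicting transmitters share a frequency.

3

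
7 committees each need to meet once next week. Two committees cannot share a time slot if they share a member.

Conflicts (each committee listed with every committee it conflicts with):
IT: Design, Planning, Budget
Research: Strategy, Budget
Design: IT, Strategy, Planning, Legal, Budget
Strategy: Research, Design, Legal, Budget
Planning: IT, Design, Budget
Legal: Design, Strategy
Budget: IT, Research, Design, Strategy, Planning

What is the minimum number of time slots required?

IT, Design, Planning, Budget all conflict with each other, so at least 4 time slots are needed.
4 time slots suffice: IT=4, Research=1, Design=1, Strategy=3, Planning=3, Legal=2, Budget=2. Each listed conflict is separated.

4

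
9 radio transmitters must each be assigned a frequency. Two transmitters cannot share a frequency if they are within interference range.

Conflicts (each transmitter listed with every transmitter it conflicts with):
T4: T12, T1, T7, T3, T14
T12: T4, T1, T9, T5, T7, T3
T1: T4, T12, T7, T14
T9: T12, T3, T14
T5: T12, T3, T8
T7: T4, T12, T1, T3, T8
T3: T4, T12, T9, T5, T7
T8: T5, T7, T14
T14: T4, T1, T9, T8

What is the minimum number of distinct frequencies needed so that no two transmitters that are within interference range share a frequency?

T4, T12, T1, T7 pairwise conflict, so at least 4 frequencies are needed.
4 frequencies suffice: frequency 1 → {T12, T14}; frequency 2 → {T4, T9, T5}; frequency 3 → {T1, T3, T8}; frequency 4 → {T7}. No two conflicting transmitters share a frequency.

4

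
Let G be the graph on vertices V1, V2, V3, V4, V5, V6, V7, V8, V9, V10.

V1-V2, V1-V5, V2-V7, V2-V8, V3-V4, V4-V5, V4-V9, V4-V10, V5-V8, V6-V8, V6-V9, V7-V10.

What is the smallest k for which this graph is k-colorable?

The cycle V6-V9-V4-V5-V8-V6 has odd length 5, so it cannot be 2-colored; at least 3 colors are needed.
A valid assignment using 3 colors: V1=red, V2=blue, V3=blue, V4=red, V5=blue, V6=green, V7=red, V8=red, V9=blue, V10=blue. No two adjacent vertices share a color.

3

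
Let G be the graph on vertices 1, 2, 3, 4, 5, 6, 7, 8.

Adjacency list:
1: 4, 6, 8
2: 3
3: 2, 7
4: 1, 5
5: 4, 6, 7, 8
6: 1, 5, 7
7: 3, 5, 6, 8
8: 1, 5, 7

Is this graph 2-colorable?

No

5, 7, 8 form a triangle, so at least 3 colors are needed.
So 2 colors are not enough.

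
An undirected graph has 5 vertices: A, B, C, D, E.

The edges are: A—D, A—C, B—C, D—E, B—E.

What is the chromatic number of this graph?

3

The cycle E-B-C-A-D-E has odd length 5, so it cannot be 2-colored; at least 3 colors are needed.
3 colors suffice: color 1 → {C, D}; color 2 → {A, B}; color 3 → {E}. Every edge joins two different colors.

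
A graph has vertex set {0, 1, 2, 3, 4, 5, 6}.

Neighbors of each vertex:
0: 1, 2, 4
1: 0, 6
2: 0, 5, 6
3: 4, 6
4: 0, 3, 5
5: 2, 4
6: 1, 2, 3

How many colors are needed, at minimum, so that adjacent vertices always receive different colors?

3

The cycle 0-4-3-6-2-0 has odd length 5, so it cannot be 2-colored; at least 3 colors are needed.
3 colors suffice: color a → {1, 2, 4}; color b → {0, 5, 6}; color c → {3}. No two adjacent vertices share a color.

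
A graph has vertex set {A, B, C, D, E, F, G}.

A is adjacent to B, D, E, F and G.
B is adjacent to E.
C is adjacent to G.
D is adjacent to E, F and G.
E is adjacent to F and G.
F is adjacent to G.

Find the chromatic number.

5

A, D, E, F, G are mutually adjacent (a clique of size 5), so at least 5 colors are needed.
One proper 5-coloring: A=blue, B=green, C=red, D=purple, E=red, F=yellow, G=green. No two adjacent vertices share a color.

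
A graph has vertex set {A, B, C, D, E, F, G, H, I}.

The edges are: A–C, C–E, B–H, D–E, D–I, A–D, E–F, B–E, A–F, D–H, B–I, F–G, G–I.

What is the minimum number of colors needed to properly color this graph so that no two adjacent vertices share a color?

The cycle G-F-E-B-I-G has odd length 5, so it cannot be 2-colored; at least 3 colors are needed.
3 colors suffice: A=1, B=2, C=2, D=2, E=1, F=2, G=3, H=1, I=1. Each edge has distinct colors on its endpoints.

3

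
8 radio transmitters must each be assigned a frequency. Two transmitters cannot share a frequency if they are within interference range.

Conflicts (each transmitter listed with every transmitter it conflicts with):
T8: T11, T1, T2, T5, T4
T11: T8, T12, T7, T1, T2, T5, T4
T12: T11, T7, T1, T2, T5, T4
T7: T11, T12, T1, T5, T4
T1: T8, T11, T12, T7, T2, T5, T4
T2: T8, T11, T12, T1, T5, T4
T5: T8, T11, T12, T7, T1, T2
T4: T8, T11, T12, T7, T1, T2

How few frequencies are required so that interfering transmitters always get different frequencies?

T11, T12, T7, T1, T5 are mutually in conflict, so at least 5 frequencies are needed.
5 frequencies suffice: frequency 1 → {T11}; frequency 2 → {T1}; frequency 3 → {T5, T4}; frequency 4 → {T8, T12}; frequency 5 → {T7, T2}. No two conflicting transmitters share a frequency.

5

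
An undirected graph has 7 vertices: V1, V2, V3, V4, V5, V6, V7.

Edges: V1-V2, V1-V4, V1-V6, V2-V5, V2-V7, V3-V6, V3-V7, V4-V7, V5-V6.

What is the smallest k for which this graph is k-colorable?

3

The cycle V3-V7-V4-V1-V6-V3 has odd length 5, so it cannot be 2-colored; at least 3 colors are needed.
One proper 3-coloring: V1=2, V2=3, V3=2, V4=3, V5=2, V6=1, V7=1. No two adjacent vertices share a color.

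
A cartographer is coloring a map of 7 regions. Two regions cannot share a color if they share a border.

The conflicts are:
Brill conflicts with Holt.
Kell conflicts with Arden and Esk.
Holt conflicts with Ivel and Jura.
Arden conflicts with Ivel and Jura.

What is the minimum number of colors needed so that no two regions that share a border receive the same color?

Kell and Arden conflict, so at least 2 colors are needed.
2 colors suffice: color 1 → {Holt, Arden, Esk}; color 2 → {Brill, Kell, Ivel, Jura}. No two conflicting regions share a color.

2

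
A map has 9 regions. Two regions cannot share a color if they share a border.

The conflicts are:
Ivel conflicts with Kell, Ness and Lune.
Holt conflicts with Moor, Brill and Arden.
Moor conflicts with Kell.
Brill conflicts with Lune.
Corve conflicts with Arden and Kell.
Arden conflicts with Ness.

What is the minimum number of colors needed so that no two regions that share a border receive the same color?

3

The cycle Kell-Ivel-Ness-Arden-Corve-Kell has odd length 5, so it cannot be 2-colored; at least 3 colors are needed.
3 colors suffice: color 1 → {Arden, Kell, Lune}; color 2 → {Ivel, Holt, Corve}; color 3 → {Moor, Brill, Ness}. No two conflicting regions share a color.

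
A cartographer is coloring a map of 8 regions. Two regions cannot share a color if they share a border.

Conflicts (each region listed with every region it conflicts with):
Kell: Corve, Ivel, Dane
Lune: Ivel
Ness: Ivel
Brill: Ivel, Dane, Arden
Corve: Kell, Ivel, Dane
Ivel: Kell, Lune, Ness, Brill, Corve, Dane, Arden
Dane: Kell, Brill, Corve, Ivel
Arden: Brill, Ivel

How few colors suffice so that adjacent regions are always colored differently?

4

Kell, Corve, Ivel, Dane pairwise conflict, so at least 4 colors are needed.
4 colors suffice: color 1 → {Ivel}; color 2 → {Lune, Ness, Dane, Arden}; color 3 → {Brill, Corve}; color 4 → {Kell}. No two conflicting regions share a color.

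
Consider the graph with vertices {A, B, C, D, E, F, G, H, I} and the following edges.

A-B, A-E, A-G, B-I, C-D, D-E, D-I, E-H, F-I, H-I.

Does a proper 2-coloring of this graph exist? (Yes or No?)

No

The cycle E-H-I-B-A-E has odd length 5, so it cannot be 2-colored; at least 3 colors are needed.
So 2 colors are not enough.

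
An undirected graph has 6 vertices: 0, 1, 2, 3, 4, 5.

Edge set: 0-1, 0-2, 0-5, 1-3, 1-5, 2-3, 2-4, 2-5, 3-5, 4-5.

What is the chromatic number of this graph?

1, 3, 5 are pairwise adjacent, so at least 3 colors are needed.
3 colors suffice: color a → {5}; color b → {1, 2}; color c → {0, 3, 4}. Every edge joins two different colors.

3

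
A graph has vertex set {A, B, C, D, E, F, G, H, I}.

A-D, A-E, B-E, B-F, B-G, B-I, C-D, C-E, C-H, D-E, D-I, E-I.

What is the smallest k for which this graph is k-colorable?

D, E, I are mutually adjacent, so at least 3 colors are needed.
3 colors suffice: color 1 → {E, F, G, H}; color 2 → {B, D}; color 3 → {A, C, I}. Every edge joins two different colors.

3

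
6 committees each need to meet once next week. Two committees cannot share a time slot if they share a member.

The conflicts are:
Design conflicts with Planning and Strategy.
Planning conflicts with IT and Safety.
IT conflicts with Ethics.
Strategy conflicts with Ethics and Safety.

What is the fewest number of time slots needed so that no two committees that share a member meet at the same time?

3

The cycle IT-Planning-Design-Strategy-Ethics-IT has odd length 5, so it cannot be 2-colored; at least 3 time slots are needed.
3 time slots suffice: time slot 1 → {Planning, Strategy}; time slot 2 → {Design, Ethics, Safety}; time slot 3 → {IT}. Each listed conflict is separated.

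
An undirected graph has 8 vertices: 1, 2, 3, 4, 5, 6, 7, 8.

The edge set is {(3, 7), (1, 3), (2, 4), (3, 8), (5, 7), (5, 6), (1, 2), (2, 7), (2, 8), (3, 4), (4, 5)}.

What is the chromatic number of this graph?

1 and 2 are adjacent, so at least 2 colors are needed.
2 colors suffice: color a → {2, 3, 5}; color b → {1, 4, 6, 7, 8}. Each edge has distinct colors on its endpoints.

2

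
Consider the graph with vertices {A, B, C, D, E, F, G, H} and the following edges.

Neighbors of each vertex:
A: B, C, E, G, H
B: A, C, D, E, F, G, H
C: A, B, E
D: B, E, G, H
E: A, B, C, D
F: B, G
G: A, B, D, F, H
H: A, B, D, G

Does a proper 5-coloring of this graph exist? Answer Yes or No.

Yes

The chromatic number is 4. A, B, G, H form a clique, so at least 4 colors are needed.
A valid assignment using 4 colors: A=blue, B=red, C=yellow, D=blue, E=green, F=blue, G=green, H=yellow.
Since 5 ≥ 4, a proper 5-coloring certainly exists.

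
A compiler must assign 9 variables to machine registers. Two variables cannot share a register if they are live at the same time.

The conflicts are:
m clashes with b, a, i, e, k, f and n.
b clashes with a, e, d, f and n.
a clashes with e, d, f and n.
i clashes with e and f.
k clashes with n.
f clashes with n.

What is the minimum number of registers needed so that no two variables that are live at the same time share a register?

5

m, b, a, f, n pairwise conflict, so at least 5 registers are needed.
5 registers suffice: register 1 → {m, d}; register 2 → {b, i, k}; register 3 → {a}; register 4 → {e, f}; register 5 → {n}. Each listed conflict is separated.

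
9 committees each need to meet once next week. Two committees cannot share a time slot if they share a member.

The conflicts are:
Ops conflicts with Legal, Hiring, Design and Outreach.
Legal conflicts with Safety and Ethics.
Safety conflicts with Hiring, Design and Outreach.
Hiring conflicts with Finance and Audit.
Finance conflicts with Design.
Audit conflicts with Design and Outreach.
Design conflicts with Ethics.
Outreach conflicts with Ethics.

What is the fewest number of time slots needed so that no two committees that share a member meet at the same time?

Finance and Design conflict, so at least 2 time slots are needed.
2 time slots suffice: time slot 1 → {Legal, Hiring, Design, Outreach}; time slot 2 → {Ops, Safety, Finance, Audit, Ethics}. Every pair that conflicts lands in different time slots.

2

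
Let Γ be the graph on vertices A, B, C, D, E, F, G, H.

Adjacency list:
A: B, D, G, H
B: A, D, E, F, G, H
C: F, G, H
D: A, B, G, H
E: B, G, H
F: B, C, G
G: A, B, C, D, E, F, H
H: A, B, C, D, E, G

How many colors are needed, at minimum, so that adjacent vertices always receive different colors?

A, B, D, G, H are mutually adjacent (a clique of size 5), so at least 5 colors are needed.
5 colors suffice: A=5, B=3, C=3, D=4, E=4, F=2, G=1, H=2. Each edge has distinct colors on its endpoints.

5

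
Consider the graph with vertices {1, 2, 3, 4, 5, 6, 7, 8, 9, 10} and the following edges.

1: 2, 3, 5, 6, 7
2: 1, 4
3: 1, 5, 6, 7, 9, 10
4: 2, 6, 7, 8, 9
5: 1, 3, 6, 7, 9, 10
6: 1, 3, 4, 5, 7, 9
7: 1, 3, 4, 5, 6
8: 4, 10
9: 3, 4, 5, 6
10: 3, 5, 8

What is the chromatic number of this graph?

5

1, 3, 5, 6, 7 form a clique, so at least 5 colors are needed.
5 colors suffice: color red → {3, 4}; color blue → {2, 5, 8}; color green → {6, 10}; color yellow → {7, 9}; color purple → {1}. No two adjacent vertices share a color.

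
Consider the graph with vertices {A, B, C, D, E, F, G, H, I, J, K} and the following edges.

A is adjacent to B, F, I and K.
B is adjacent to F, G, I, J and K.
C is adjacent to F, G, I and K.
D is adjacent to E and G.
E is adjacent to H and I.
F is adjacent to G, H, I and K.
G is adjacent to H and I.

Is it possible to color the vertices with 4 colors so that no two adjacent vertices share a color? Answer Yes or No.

The chromatic number is 4. A, B, F, K are pairwise adjacent (a clique of size 4), so at least 4 colors are needed.
A valid assignment using 4 colors: A=green, B=yellow, C=yellow, D=blue, E=red, F=red, G=green, H=blue, I=blue, J=red, K=blue.
That is already a proper 4-coloring.

Yes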